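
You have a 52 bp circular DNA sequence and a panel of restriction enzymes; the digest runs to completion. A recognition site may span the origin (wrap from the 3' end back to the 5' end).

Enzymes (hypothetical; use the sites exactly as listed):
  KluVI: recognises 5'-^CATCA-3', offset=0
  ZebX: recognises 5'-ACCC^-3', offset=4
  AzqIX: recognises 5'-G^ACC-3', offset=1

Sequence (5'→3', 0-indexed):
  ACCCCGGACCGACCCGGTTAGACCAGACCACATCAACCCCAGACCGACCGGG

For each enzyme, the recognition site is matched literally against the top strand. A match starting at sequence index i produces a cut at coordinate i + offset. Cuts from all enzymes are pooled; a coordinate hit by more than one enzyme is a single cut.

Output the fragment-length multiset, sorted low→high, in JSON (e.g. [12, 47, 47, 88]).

Site scan:
  KluVI CATCA/0: at [30] ⇒ [30]
  ZebX ACCC/4: at [0, 11, 35] ⇒ [4, 15, 39]
  AzqIX GACC/1: at [6, 10, 20, 25, 41, 45, 51] ⇒ [0, 7, 11, 21, 26, 42, 46]

All cut coordinates (distinct, sorted): [0, 4, 7, 11, 15, 21, 26, 30, 39, 42, 46]

Fragments:
  0→4: 4 bp
  4→7: 3 bp
  7→11: 4 bp
  11→15: 4 bp
  15→21: 6 bp
  21→26: 5 bp
  26→30: 4 bp
  30→39: 9 bp
  39→42: 3 bp
  42→46: 4 bp
  46→0 (wrap): 52-46+0 = 6 bp

[3,3,4,4,4,4,4,5,6,6,9]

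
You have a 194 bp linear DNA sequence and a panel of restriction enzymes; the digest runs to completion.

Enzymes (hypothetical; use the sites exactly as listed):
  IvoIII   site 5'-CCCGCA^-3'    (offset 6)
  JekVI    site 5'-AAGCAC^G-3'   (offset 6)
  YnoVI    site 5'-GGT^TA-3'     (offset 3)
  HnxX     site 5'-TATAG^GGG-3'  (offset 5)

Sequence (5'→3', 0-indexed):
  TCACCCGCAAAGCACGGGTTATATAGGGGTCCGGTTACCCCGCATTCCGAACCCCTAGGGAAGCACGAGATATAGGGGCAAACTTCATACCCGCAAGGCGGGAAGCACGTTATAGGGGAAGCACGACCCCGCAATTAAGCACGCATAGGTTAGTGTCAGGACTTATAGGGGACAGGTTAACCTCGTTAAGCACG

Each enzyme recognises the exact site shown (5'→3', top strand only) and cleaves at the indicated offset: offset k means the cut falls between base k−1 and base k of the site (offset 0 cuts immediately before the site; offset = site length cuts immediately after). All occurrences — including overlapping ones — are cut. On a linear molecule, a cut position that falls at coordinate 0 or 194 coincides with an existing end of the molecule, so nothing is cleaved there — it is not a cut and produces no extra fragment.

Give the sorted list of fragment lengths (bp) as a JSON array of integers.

Site scan:
  IvoIII (CCCGCA, off=6): starts [3, 38, 89, 127] → cuts [9, 44, 95, 133]
  JekVI (AAGCACG, off=6): starts [9, 60, 102, 118, 136, 187] → cuts [15, 66, 108, 124, 142, 193]
  YnoVI (GGTTA, off=3): starts [16, 32, 147, 174] → cuts [19, 35, 150, 177]
  HnxX (TATAGGGG, off=5): starts [21, 70, 110, 163] → cuts [26, 75, 115, 168]

All cut coordinates (distinct, sorted): [9, 15, 19, 26, 35, 44, 66, 75, 95, 108, 115, 124, 133, 142, 150, 168, 177, 193]

Fragments:
  [0,9): 9 bp
  [9,15): 6 bp
  [15,19): 4 bp
  [19,26): 7 bp
  [26,35): 9 bp
  [35,44): 9 bp
  [44,66): 22 bp
  [66,75): 9 bp
  [75,95): 20 bp
  [95,108): 13 bp
  [108,115): 7 bp
  [115,124): 9 bp
  [124,133): 9 bp
  [133,142): 9 bp
  [142,150): 8 bp
  [150,168): 18 bp
  [168,177): 9 bp
  [177,193): 16 bp
  [193,194): 1 bp

[1,4,6,7,7,8,9,9,9,9,9,9,9,9,13,16,18,20,22]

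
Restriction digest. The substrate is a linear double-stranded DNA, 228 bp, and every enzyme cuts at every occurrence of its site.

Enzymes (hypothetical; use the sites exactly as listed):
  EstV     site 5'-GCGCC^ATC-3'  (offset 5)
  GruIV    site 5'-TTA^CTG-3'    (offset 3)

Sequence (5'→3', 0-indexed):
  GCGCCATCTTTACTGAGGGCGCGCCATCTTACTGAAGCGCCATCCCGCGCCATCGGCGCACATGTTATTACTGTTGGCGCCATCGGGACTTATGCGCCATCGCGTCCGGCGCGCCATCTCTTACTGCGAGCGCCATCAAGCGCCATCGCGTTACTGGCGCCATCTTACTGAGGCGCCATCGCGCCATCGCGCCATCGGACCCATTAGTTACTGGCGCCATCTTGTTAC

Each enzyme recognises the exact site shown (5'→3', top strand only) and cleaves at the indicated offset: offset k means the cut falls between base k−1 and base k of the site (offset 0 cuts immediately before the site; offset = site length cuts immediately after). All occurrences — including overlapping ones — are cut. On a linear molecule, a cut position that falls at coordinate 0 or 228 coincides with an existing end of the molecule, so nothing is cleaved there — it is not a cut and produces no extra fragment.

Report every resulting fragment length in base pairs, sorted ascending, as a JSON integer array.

Site scan:
  EstV (GCGCCATC, off=5): starts [0, 20, 36, 46, 76, 93, 110, 129, 139, 156, 172, 180, 188, 213] → cuts [5, 25, 41, 51, 81, 98, 115, 134, 144, 161, 177, 185, 193, 218]
  GruIV (TTACTG, off=3): starts [9, 28, 67, 120, 150, 164, 207] → cuts [12, 31, 70, 123, 153, 167, 210]

All cut coordinates (distinct, sorted): [5, 12, 25, 31, 41, 51, 70, 81, 98, 115, 123, 134, 144, 153, 161, 167, 177, 185, 193, 210, 218]

Fragments:
  [0,5): 5 bp
  [5,12): 7 bp
  [12,25): 13 bp
  [25,31): 6 bp
  [31,41): 10 bp
  [41,51): 10 bp
  [51,70): 19 bp
  [70,81): 11 bp
  [81,98): 17 bp
  [98,115): 17 bp
  [115,123): 8 bp
  [123,134): 11 bp
  [134,144): 10 bp
  [144,153): 9 bp
  [153,161): 8 bp
  [161,167): 6 bp
  [167,177): 10 bp
  [177,185): 8 bp
  [185,193): 8 bp
  [193,210): 17 bp
  [210,218): 8 bp
  [218,228): 10 bp

[5,6,6,7,8,8,8,8,8,9,10,10,10,10,10,11,11,13,17,17,17,19]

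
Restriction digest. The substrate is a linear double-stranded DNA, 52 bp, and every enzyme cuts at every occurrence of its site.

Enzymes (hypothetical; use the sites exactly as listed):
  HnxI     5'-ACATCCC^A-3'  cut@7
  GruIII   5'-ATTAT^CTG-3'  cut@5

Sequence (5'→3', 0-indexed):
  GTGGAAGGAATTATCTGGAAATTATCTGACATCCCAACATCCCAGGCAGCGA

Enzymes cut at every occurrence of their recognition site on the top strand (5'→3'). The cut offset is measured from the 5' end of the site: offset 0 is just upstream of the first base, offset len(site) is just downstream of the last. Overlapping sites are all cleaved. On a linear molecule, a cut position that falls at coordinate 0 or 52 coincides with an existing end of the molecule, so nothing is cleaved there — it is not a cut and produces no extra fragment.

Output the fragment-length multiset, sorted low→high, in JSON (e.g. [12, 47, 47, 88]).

Per-enzyme occurrences:
  HnxI ACATCCCA/7: at [28, 36] ⇒ [35, 43]
  GruIII ATTATCTG/5: at [9, 20] ⇒ [14, 25]

All cut coordinates (distinct, sorted): [14, 25, 35, 43]

Fragment lengths:
  [0,14): 14 bp
  [14,25): 11 bp
  [25,35): 10 bp
  [35,43): 8 bp
  [43,52): 9 bp

[8,9,10,11,14]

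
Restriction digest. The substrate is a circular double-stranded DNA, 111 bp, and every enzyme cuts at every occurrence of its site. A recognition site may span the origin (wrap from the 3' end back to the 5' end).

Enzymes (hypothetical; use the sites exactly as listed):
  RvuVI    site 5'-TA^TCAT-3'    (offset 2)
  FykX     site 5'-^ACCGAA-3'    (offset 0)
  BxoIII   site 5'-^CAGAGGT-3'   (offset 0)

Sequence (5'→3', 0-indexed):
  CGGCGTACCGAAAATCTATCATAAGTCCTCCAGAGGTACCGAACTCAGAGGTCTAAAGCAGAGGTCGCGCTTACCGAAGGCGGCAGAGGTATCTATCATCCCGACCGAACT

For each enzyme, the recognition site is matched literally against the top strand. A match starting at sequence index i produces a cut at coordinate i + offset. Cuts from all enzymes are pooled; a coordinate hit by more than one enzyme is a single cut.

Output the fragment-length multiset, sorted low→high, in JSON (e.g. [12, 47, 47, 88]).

Per-enzyme occurrences:
  RvuVI TATCAT/2: at [16, 93] ⇒ [18, 95]
  FykX ACCGAA/0: at [6, 37, 72, 103] ⇒ [6, 37, 72, 103]
  BxoIII CAGAGGT/0: at [30, 45, 58, 83] ⇒ [30, 45, 58, 83]

Pooled cuts: [6, 18, 30, 37, 45, 58, 72, 83, 95, 103]

Fragments:
  6→18: 12 bp
  18→30: 12 bp
  30→37: 7 bp
  37→45: 8 bp
  45→58: 13 bp
  58→72: 14 bp
  72→83: 11 bp
  83→95: 12 bp
  95→103: 8 bp
  103→6 (wrap): 111-103+6 = 14 bp

[7,8,8,11,12,12,12,13,14,14]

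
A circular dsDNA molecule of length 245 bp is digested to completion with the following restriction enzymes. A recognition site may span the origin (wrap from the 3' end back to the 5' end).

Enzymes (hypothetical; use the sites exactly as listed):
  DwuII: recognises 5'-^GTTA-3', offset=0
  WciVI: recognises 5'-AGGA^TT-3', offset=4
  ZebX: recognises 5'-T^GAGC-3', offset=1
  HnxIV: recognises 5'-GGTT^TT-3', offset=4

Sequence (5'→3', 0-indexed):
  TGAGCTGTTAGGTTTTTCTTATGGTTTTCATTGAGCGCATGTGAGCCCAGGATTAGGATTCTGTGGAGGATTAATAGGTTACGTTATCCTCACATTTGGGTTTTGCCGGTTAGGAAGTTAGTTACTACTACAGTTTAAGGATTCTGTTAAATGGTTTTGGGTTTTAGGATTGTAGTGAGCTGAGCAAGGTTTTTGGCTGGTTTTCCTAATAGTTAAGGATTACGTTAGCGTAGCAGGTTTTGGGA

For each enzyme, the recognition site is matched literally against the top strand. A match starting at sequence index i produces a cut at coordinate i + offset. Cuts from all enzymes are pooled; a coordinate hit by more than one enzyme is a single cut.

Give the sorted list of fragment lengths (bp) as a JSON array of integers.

Scan for sites:
  DwuII GTTA/0: at [6, 77, 82, 108, 116, 120, 145, 211, 223] ⇒ [6, 77, 82, 108, 116, 120, 145, 211, 223]
  WciVI AGGATT/4: at [48, 54, 66, 137, 165, 215] ⇒ [52, 58, 70, 141, 169, 219]
  ZebX TGAGC/1: at [0, 31, 41, 175, 180] ⇒ [1, 32, 42, 176, 181]
  HnxIV GGTTTT/4: at [10, 22, 98, 152, 159, 187, 198, 235] ⇒ [14, 26, 102, 156, 163, 191, 202, 239]

All cut coordinates (distinct, sorted): [1, 6, 14, 26, 32, 42, 52, 58, 70, 77, 82, 102, 108, 116, 120, 141, 145, 156, 163, 169, 176, 181, 191, 202, 211, 219, 223, 239]

Fragments:
  1→6: 5 bp
  6→14: 8 bp
  14→26: 12 bp
  26→32: 6 bp
  32→42: 10 bp
  42→52: 10 bp
  52→58: 6 bp
  58→70: 12 bp
  70→77: 7 bp
  77→82: 5 bp
  82→102: 20 bp
  102→108: 6 bp
  108→116: 8 bp
  116→120: 4 bp
  120→141: 21 bp
  141→145: 4 bp
  145→156: 11 bp
  156→163: 7 bp
  163→169: 6 bp
  169→176: 7 bp
  176→181: 5 bp
  181→191: 10 bp
  191→202: 11 bp
  202→211: 9 bp
  211→219: 8 bp
  219→223: 4 bp
  223→239: 16 bp
  239→1 (wrap): 245-239+1 = 7 bp

[4,4,4,5,5,5,6,6,6,6,7,7,7,7,8,8,8,9,10,10,10,11,11,12,12,16,20,21]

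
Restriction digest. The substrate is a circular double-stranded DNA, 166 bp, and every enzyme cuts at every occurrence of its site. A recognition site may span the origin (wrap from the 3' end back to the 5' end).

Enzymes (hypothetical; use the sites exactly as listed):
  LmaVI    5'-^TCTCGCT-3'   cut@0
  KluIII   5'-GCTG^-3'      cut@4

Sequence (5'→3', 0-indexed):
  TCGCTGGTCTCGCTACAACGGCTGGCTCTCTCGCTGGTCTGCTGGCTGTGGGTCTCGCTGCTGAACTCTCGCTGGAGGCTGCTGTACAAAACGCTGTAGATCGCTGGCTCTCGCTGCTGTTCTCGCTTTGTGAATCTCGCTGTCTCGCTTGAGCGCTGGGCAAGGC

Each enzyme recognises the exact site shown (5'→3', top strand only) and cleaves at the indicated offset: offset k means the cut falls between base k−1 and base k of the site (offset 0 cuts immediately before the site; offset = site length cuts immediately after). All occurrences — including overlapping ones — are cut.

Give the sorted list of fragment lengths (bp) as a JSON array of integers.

[1,1,2,3,3,3,3,4,4,4,7,8,8,8,8,8,8,10,12,14,14,16,17]

Per-enzyme occurrences:
  LmaVI (TCTCGCT, off=0): starts [7, 28, 52, 66, 108, 120, 134, 142] → cuts [7, 28, 52, 66, 108, 120, 134, 142]
  KluIII (GCTG, off=4): starts [2, 20, 32, 40, 44, 56, 59, 70, 77, 80, 92, 102, 112, 115, 138, 154] → cuts [6, 24, 36, 44, 48, 60, 63, 74, 81, 84, 96, 106, 116, 119, 142, 158]

All cut coordinates (distinct, sorted): [6, 7, 24, 28, 36, 44, 48, 52, 60, 63, 66, 74, 81, 84, 96, 106, 108, 116, 119, 120, 134, 142, 158]

Fragment lengths:
  6→7: 1 bp
  7→24: 17 bp
  24→28: 4 bp
  28→36: 8 bp
  36→44: 8 bp
  44→48: 4 bp
  48→52: 4 bp
  52→60: 8 bp
  60→63: 3 bp
  63→66: 3 bp
  66→74: 8 bp
  74→81: 7 bp
  81→84: 3 bp
  84→96: 12 bp
  96→106: 10 bp
  106→108: 2 bp
  108→116: 8 bp
  116→119: 3 bp
  119→120: 1 bp
  120→134: 14 bp
  134→142: 8 bp
  142→158: 16 bp
  158→6 (wrap): 166-158+6 = 14 bp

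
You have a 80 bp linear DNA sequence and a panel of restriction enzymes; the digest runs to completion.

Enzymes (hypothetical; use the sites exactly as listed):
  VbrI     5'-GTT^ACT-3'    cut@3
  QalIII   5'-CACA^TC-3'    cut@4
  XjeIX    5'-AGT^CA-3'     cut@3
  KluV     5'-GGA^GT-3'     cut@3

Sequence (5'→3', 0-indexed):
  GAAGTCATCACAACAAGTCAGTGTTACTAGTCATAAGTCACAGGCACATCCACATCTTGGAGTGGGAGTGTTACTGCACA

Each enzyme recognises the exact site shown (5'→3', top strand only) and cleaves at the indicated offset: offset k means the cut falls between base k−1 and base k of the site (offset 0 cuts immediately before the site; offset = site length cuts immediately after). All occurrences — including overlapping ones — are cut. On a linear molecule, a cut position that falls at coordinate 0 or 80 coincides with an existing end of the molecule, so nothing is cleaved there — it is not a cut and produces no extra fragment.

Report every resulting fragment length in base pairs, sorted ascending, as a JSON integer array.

Per-enzyme occurrences:
  VbrI (GTTACT, off=3): starts [22, 69] → cuts [25, 72]
  QalIII (CACATC, off=4): starts [44, 50] → cuts [48, 54]
  XjeIX (AGTCA, off=3): starts [2, 15, 28, 35] → cuts [5, 18, 31, 38]
  KluV (GGAGT, off=3): starts [58, 64] → cuts [61, 67]

All cut coordinates (distinct, sorted): [5, 18, 25, 31, 38, 48, 54, 61, 67, 72]

Fragment lengths:
  [0,5): 5 bp
  [5,18): 13 bp
  [18,25): 7 bp
  [25,31): 6 bp
  [31,38): 7 bp
  [38,48): 10 bp
  [48,54): 6 bp
  [54,61): 7 bp
  [61,67): 6 bp
  [67,72): 5 bp
  [72,80): 8 bp

[5,5,6,6,6,7,7,7,8,10,13]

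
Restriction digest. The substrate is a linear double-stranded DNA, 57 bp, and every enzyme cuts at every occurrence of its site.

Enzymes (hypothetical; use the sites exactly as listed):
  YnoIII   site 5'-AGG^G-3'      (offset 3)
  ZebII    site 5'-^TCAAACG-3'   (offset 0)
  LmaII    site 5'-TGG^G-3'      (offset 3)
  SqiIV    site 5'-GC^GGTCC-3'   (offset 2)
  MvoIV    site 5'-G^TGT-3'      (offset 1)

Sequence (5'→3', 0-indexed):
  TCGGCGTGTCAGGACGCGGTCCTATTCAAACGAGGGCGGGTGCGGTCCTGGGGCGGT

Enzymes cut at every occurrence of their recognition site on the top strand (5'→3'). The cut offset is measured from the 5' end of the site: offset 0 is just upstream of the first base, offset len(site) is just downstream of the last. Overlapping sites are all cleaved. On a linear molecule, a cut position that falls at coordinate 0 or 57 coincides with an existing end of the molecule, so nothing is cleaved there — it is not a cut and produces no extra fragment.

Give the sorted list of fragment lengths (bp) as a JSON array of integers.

Site scan:
  YnoIII (AGGG, off=3): starts [32] → cuts [35]
  ZebII (TCAAACG, off=0): starts [25] → cuts [25]
  LmaII (TGGG, off=3): starts [48] → cuts [51]
  SqiIV (GCGGTCC, off=2): starts [15, 41] → cuts [17, 43]
  MvoIV (GTGT, off=1): starts [5] → cuts [6]

All cut coordinates (distinct, sorted): [6, 17, 25, 35, 43, 51]

Fragment lengths:
  [0,6): 6 bp
  [6,17): 11 bp
  [17,25): 8 bp
  [25,35): 10 bp
  [35,43): 8 bp
  [43,51): 8 bp
  [51,57): 6 bp

[6,6,8,8,8,10,11]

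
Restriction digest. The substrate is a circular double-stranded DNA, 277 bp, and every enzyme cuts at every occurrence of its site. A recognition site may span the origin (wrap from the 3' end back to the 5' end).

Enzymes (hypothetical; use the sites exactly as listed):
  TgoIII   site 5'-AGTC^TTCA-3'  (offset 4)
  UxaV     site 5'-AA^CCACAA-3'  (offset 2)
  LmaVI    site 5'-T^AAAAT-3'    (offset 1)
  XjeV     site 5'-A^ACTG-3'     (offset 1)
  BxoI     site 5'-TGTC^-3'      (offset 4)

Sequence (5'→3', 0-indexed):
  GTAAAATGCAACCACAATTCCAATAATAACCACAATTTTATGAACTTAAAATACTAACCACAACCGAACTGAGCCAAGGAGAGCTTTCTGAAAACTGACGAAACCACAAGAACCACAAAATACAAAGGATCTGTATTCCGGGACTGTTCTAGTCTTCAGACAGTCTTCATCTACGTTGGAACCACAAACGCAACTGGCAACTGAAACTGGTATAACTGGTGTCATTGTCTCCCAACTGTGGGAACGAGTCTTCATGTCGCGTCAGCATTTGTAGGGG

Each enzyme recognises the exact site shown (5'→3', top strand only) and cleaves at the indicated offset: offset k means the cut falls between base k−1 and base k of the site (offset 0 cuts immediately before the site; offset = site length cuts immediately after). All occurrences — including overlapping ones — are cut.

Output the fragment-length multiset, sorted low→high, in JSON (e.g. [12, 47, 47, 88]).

Scan for sites:
  TgoIII AGTCTTCA/4: at [150, 161, 246] ⇒ [154, 165, 250]
  UxaV AACCACAA/2: at [9, 27, 55, 101, 110, 179] ⇒ [11, 29, 57, 103, 112, 181]
  LmaVI TAAAAT/1: at [1, 46] ⇒ [2, 47]
  XjeV AACTG/1: at [66, 92, 191, 198, 204, 213, 233] ⇒ [67, 93, 192, 199, 205, 214, 234]
  BxoI TGTC/4: at [219, 225, 254] ⇒ [223, 229, 258]

Pooled cuts: [2, 11, 29, 47, 57, 67, 93, 103, 112, 154, 165, 181, 192, 199, 205, 214, 223, 229, 234, 250, 258]

Fragments:
  2→11: 9 bp
  11→29: 18 bp
  29→47: 18 bp
  47→57: 10 bp
  57→67: 10 bp
  67→93: 26 bp
  93→103: 10 bp
  103→112: 9 bp
  112→154: 42 bp
  154→165: 11 bp
  165→181: 16 bp
  181→192: 11 bp
  192→199: 7 bp
  199→205: 6 bp
  205→214: 9 bp
  214→223: 9 bp
  223→229: 6 bp
  229→234: 5 bp
  234→250: 16 bp
  250→258: 8 bp
  258→2 (wrap): 277-258+2 = 21 bp

[5,6,6,7,8,9,9,9,9,10,10,10,11,11,16,16,18,18,21,26,42]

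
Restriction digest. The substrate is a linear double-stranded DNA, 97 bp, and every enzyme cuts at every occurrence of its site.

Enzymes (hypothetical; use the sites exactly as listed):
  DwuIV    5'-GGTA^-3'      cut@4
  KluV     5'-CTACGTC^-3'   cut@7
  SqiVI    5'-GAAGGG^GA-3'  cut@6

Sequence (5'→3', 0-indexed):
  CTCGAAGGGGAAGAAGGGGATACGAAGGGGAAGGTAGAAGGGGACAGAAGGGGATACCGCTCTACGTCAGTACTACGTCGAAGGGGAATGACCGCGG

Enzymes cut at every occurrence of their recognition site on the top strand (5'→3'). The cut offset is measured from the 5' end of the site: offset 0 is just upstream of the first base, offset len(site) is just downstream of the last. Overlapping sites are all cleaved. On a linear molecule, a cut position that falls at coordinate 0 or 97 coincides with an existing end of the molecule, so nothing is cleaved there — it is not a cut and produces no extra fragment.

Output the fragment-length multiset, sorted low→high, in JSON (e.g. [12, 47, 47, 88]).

[6,6,7,9,9,10,11,11,12,16]

Site scan:
  DwuIV (GGTA, off=4): starts [32] → cuts [36]
  KluV (CTACGTC, off=7): starts [61, 72] → cuts [68, 79]
  SqiVI (GAAGGGGA, off=6): starts [3, 12, 23, 36, 46, 79] → cuts [9, 18, 29, 42, 52, 85]

All cut coordinates (distinct, sorted): [9, 18, 29, 36, 42, 52, 68, 79, 85]

Fragment lengths:
  [0,9): 9 bp
  [9,18): 9 bp
  [18,29): 11 bp
  [29,36): 7 bp
  [36,42): 6 bp
  [42,52): 10 bp
  [52,68): 16 bp
  [68,79): 11 bp
  [79,85): 6 bp
  [85,97): 12 bp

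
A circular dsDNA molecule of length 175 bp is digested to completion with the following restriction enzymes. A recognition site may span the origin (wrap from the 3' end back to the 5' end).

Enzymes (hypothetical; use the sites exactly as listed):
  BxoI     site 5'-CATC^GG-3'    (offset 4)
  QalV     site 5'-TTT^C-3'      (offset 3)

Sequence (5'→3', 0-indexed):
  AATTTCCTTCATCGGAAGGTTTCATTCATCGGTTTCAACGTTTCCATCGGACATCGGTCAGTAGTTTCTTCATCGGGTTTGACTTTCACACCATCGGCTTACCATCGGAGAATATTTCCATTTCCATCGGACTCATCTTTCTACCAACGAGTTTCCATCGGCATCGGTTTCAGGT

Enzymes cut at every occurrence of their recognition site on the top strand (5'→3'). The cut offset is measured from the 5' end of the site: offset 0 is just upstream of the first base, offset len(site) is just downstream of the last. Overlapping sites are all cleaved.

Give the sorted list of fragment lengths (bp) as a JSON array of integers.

[5,5,5,5,5,6,6,7,7,8,8,8,9,9,10,11,11,12,12,12,14]

Per-enzyme occurrences:
  BxoI (CATCGG, off=4): starts [9, 26, 44, 51, 70, 91, 102, 124, 155, 161] → cuts [13, 30, 48, 55, 74, 95, 106, 128, 159, 165]
  QalV (TTTC, off=3): starts [2, 19, 32, 40, 64, 83, 114, 120, 137, 151, 167] → cuts [5, 22, 35, 43, 67, 86, 117, 123, 140, 154, 170]

All cut coordinates (distinct, sorted): [5, 13, 22, 30, 35, 43, 48, 55, 67, 74, 86, 95, 106, 117, 123, 128, 140, 154, 159, 165, 170]

Fragments:
  5→13: 8 bp
  13→22: 9 bp
  22→30: 8 bp
  30→35: 5 bp
  35→43: 8 bp
  43→48: 5 bp
  48→55: 7 bp
  55→67: 12 bp
  67→74: 7 bp
  74→86: 12 bp
  86→95: 9 bp
  95→106: 11 bp
  106→117: 11 bp
  117→123: 6 bp
  123→128: 5 bp
  128→140: 12 bp
  140→154: 14 bp
  154→159: 5 bp
  159→165: 6 bp
  165→170: 5 bp
  170→5 (wrap): 175-170+5 = 10 bp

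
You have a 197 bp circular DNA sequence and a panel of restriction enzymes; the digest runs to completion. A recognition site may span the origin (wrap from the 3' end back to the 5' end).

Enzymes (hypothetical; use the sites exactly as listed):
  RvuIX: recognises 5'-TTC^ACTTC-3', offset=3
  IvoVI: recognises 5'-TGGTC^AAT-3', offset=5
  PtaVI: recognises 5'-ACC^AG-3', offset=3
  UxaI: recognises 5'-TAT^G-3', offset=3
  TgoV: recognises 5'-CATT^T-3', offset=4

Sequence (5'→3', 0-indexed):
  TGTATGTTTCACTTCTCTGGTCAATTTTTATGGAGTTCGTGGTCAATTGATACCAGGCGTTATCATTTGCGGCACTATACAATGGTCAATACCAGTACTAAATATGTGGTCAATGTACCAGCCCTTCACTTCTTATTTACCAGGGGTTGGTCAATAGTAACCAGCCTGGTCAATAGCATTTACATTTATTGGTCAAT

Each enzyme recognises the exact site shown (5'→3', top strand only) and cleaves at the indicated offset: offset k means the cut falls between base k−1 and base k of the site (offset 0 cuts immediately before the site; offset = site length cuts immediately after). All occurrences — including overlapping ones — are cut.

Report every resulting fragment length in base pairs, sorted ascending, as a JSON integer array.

Scan for sites:
  RvuIX (TTCACTTC, off=3): starts [7, 124] → cuts [10, 127]
  IvoVI (TGGTCAAT, off=5): starts [17, 39, 82, 106, 147, 166, 189] → cuts [22, 44, 87, 111, 152, 171, 194]
  PtaVI (ACCAG, off=3): starts [51, 90, 116, 138, 159] → cuts [54, 93, 119, 141, 162]
  UxaI (TATG, off=3): starts [2, 28, 102] → cuts [5, 31, 105]
  TgoV (CATTT, off=4): starts [63, 176, 182] → cuts [67, 180, 186]

Pooled cuts: [5, 10, 22, 31, 44, 54, 67, 87, 93, 105, 111, 119, 127, 141, 152, 162, 171, 180, 186, 194]

Fragments:
  5→10: 5 bp
  10→22: 12 bp
  22→31: 9 bp
  31→44: 13 bp
  44→54: 10 bp
  54→67: 13 bp
  67→87: 20 bp
  87→93: 6 bp
  93→105: 12 bp
  105→111: 6 bp
  111→119: 8 bp
  119→127: 8 bp
  127→141: 14 bp
  141→152: 11 bp
  152→162: 10 bp
  162→171: 9 bp
  171→180: 9 bp
  180→186: 6 bp
  186→194: 8 bp
  194→5 (wrap): 197-194+5 = 8 bp

[5,6,6,6,8,8,8,8,9,9,9,10,10,11,12,12,13,13,14,20]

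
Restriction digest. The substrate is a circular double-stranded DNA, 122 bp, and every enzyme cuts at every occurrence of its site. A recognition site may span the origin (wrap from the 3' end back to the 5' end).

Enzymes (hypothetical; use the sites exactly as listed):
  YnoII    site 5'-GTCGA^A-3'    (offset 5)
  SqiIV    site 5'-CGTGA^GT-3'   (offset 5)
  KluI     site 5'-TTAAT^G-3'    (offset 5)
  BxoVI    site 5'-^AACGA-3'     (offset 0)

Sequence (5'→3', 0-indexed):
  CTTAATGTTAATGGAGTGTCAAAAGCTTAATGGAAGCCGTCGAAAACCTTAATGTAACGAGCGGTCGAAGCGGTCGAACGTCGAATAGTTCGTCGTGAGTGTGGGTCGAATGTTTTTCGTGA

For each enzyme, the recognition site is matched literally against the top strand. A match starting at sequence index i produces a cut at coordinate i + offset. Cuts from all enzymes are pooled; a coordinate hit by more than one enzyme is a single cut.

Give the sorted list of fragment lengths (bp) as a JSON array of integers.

[2,6,7,9,10,11,12,13,14,19,19]

Site scan:
  YnoII (GTCGAA, off=5): starts [38, 63, 72, 79, 104] → cuts [43, 68, 77, 84, 109]
  SqiIV (CGTGAGT, off=5): starts [93] → cuts [98]
  KluI (TTAATG, off=5): starts [1, 7, 26, 48] → cuts [6, 12, 31, 53]
  BxoVI (AACGA, off=0): starts [55] → cuts [55]

All cut coordinates (distinct, sorted): [6, 12, 31, 43, 53, 55, 68, 77, 84, 98, 109]

Fragments:
  6→12: 6 bp
  12→31: 19 bp
  31→43: 12 bp
  43→53: 10 bp
  53→55: 2 bp
  55→68: 13 bp
  68→77: 9 bp
  77→84: 7 bp
  84→98: 14 bp
  98→109: 11 bp
  109→6 (wrap): 122-109+6 = 19 bp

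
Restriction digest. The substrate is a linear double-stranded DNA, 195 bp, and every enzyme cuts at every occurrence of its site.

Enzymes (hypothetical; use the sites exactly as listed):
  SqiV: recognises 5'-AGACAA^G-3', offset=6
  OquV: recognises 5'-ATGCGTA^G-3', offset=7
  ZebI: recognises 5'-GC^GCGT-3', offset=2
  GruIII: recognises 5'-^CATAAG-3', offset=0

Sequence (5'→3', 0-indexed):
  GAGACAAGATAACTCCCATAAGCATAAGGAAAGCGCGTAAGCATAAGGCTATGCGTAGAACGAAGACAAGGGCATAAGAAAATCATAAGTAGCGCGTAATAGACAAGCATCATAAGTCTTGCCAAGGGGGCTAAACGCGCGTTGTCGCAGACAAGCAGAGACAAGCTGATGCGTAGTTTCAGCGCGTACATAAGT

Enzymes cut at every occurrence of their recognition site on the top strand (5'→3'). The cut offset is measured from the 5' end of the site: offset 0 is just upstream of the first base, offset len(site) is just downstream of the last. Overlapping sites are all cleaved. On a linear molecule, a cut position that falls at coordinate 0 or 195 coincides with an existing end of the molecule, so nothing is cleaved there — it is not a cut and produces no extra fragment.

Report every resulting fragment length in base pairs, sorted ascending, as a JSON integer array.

Scan for sites:
  SqiV AGACAAG/6: at [1, 63, 100, 148, 158] ⇒ [7, 69, 106, 154, 164]
  OquV ATGCGTAG/7: at [50, 168] ⇒ [57, 175]
  ZebI GCGCGT/2: at [32, 91, 136, 181] ⇒ [34, 93, 138, 183]
  GruIII CATAAG/0: at [16, 22, 41, 72, 83, 110, 188] ⇒ [16, 22, 41, 72, 83, 110, 188]

All cut coordinates (distinct, sorted): [7, 16, 22, 34, 41, 57, 69, 72, 83, 93, 106, 110, 138, 154, 164, 175, 183, 188]

Fragment lengths:
  [0,7): 7 bp
  [7,16): 9 bp
  [16,22): 6 bp
  [22,34): 12 bp
  [34,41): 7 bp
  [41,57): 16 bp
  [57,69): 12 bp
  [69,72): 3 bp
  [72,83): 11 bp
  [83,93): 10 bp
  [93,106): 13 bp
  [106,110): 4 bp
  [110,138): 28 bp
  [138,154): 16 bp
  [154,164): 10 bp
  [164,175): 11 bp
  [175,183): 8 bp
  [183,188): 5 bp
  [188,195): 7 bp

[3,4,5,6,7,7,7,8,9,10,10,11,11,12,12,13,16,16,28]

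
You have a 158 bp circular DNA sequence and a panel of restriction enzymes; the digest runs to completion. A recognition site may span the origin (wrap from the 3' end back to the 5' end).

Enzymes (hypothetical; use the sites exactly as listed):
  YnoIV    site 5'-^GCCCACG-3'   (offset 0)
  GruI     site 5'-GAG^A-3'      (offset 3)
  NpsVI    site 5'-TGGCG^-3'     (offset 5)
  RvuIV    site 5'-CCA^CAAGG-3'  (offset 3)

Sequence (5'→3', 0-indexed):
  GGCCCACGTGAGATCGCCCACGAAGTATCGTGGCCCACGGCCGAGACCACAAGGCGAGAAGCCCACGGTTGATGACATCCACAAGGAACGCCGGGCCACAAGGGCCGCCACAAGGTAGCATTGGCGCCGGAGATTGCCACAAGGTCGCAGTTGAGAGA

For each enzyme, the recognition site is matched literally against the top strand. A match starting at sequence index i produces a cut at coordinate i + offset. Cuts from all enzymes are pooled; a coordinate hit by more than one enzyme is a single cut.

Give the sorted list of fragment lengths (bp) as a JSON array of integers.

Per-enzyme occurrences:
  YnoIV GCCCACG/0: at [1, 15, 32, 60] ⇒ [1, 15, 32, 60]
  GruI GAGA/3: at [9, 42, 55, 129, 152, 154] ⇒ [12, 45, 58, 132, 155, 157]
  NpsVI TGGCG/5: at [121] ⇒ [126]
  RvuIV CCACAAGG/3: at [46, 78, 95, 107, 136] ⇒ [49, 81, 98, 110, 139]

All cut coordinates (distinct, sorted): [1, 12, 15, 32, 45, 49, 58, 60, 81, 98, 110, 126, 132, 139, 155, 157]

Fragments:
  1→12: 11 bp
  12→15: 3 bp
  15→32: 17 bp
  32→45: 13 bp
  45→49: 4 bp
  49→58: 9 bp
  58→60: 2 bp
  60→81: 21 bp
  81→98: 17 bp
  98→110: 12 bp
  110→126: 16 bp
  126→132: 6 bp
  132→139: 7 bp
  139→155: 16 bp
  155→157: 2 bp
  157→1 (wrap): 158-157+1 = 2 bp

[2,2,2,3,4,6,7,9,11,12,13,16,16,17,17,21]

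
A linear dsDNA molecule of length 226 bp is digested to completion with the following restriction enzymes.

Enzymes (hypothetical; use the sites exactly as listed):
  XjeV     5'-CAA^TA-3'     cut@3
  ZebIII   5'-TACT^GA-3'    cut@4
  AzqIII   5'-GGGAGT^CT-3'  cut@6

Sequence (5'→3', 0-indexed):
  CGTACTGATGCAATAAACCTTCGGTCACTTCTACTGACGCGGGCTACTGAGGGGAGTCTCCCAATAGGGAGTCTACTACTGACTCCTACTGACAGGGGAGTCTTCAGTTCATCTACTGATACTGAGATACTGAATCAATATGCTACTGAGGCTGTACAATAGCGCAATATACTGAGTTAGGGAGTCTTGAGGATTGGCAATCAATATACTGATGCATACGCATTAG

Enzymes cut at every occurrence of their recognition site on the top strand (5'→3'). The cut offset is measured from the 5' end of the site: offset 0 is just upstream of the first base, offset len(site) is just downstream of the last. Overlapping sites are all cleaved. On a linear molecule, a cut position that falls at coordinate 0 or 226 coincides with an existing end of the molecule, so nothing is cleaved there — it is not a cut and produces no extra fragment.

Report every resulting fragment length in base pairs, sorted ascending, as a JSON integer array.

Site scan:
  XjeV (CAATA, off=3): starts [10, 61, 135, 156, 164, 201] → cuts [13, 64, 138, 159, 167, 204]
  ZebIII (TACTGA, off=4): starts [2, 31, 44, 76, 86, 113, 119, 127, 143, 169, 206] → cuts [6, 35, 48, 80, 90, 117, 123, 131, 147, 173, 210]
  AzqIII (GGGAGTCT, off=6): starts [51, 66, 95, 179] → cuts [57, 72, 101, 185]

All cut coordinates (distinct, sorted): [6, 13, 35, 48, 57, 64, 72, 80, 90, 101, 117, 123, 131, 138, 147, 159, 167, 173, 185, 204, 210]

Fragment lengths:
  [0,6): 6 bp
  [6,13): 7 bp
  [13,35): 22 bp
  [35,48): 13 bp
  [48,57): 9 bp
  [57,64): 7 bp
  [64,72): 8 bp
  [72,80): 8 bp
  [80,90): 10 bp
  [90,101): 11 bp
  [101,117): 16 bp
  [117,123): 6 bp
  [123,131): 8 bp
  [131,138): 7 bp
  [138,147): 9 bp
  [147,159): 12 bp
  [159,167): 8 bp
  [167,173): 6 bp
  [173,185): 12 bp
  [185,204): 19 bp
  [204,210): 6 bp
  [210,226): 16 bp

[6,6,6,6,7,7,7,8,8,8,8,9,9,10,11,12,12,13,16,16,19,22]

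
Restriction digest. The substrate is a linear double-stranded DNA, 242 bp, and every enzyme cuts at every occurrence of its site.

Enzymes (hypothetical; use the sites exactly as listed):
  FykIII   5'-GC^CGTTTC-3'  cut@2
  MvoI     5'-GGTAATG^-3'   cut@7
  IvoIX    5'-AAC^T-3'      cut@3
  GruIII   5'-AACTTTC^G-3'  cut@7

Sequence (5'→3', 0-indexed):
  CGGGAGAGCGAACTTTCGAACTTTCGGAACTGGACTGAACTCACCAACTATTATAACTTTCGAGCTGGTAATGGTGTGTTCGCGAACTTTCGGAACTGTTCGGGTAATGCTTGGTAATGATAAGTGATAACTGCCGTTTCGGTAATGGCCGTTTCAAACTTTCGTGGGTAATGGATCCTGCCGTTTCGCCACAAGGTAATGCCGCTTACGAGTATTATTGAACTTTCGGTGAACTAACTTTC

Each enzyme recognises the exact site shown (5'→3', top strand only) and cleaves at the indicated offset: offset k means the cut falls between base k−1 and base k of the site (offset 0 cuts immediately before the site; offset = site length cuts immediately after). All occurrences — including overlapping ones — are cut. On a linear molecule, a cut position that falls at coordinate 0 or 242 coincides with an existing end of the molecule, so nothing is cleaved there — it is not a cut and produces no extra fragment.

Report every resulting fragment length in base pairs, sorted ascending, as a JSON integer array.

[2,3,4,4,4,4,4,4,4,4,4,5,5,7,8,8,9,10,10,10,10,12,12,13,13,13,14,20,22]

Scan for sites:
  FykIII GCCGTTTC/2: at [132, 147, 179] ⇒ [134, 149, 181]
  MvoI GGTAATG/7: at [66, 102, 112, 140, 166, 194] ⇒ [73, 109, 119, 147, 173, 201]
  IvoIX AACT/3: at [10, 18, 27, 37, 45, 54, 84, 93, 128, 156, 220, 231, 235] ⇒ [13, 21, 30, 40, 48, 57, 87, 96, 131, 159, 223, 234, 238]
  GruIII AACTTTCG/7: at [10, 18, 54, 84, 156, 220] ⇒ [17, 25, 61, 91, 163, 227]

All cut coordinates (distinct, sorted): [13, 17, 21, 25, 30, 40, 48, 57, 61, 73, 87, 91, 96, 109, 119, 131, 134, 147, 149, 159, 163, 173, 181, 201, 223, 227, 234, 238]

Fragments:
  [0,13): 13 bp
  [13,17): 4 bp
  [17,21): 4 bp
  [21,25): 4 bp
  [25,30): 5 bp
  [30,40): 10 bp
  [40,48): 8 bp
  [48,57): 9 bp
  [57,61): 4 bp
  [61,73): 12 bp
  [73,87): 14 bp
  [87,91): 4 bp
  [91,96): 5 bp
  [96,109): 13 bp
  [109,119): 10 bp
  [119,131): 12 bp
  [131,134): 3 bp
  [134,147): 13 bp
  [147,149): 2 bp
  [149,159): 10 bp
  [159,163): 4 bp
  [163,173): 10 bp
  [173,181): 8 bp
  [181,201): 20 bp
  [201,223): 22 bp
  [223,227): 4 bp
  [227,234): 7 bp
  [234,238): 4 bp
  [238,242): 4 bp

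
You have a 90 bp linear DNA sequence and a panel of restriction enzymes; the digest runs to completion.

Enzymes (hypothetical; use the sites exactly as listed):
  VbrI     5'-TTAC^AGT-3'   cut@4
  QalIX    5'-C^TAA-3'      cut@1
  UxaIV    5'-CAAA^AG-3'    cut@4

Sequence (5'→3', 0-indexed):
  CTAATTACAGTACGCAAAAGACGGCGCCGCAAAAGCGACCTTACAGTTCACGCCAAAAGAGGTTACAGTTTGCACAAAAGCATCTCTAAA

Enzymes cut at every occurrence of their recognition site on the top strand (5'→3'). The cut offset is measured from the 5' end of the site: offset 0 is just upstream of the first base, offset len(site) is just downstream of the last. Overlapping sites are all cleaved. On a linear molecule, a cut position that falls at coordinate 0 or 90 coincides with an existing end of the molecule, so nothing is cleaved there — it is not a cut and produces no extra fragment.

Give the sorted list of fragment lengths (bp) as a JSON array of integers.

Per-enzyme occurrences:
  VbrI (TTACAGT, off=4): starts [4, 40, 62] → cuts [8, 44, 66]
  QalIX (CTAA, off=1): starts [0, 85] → cuts [1, 86]
  UxaIV (CAAAAG, off=4): starts [14, 29, 53, 74] → cuts [18, 33, 57, 78]

Pooled cuts: [1, 8, 18, 33, 44, 57, 66, 78, 86]

Fragment lengths:
  [0,1): 1 bp
  [1,8): 7 bp
  [8,18): 10 bp
  [18,33): 15 bp
  [33,44): 11 bp
  [44,57): 13 bp
  [57,66): 9 bp
  [66,78): 12 bp
  [78,86): 8 bp
  [86,90): 4 bp

[1,4,7,8,9,10,11,12,13,15]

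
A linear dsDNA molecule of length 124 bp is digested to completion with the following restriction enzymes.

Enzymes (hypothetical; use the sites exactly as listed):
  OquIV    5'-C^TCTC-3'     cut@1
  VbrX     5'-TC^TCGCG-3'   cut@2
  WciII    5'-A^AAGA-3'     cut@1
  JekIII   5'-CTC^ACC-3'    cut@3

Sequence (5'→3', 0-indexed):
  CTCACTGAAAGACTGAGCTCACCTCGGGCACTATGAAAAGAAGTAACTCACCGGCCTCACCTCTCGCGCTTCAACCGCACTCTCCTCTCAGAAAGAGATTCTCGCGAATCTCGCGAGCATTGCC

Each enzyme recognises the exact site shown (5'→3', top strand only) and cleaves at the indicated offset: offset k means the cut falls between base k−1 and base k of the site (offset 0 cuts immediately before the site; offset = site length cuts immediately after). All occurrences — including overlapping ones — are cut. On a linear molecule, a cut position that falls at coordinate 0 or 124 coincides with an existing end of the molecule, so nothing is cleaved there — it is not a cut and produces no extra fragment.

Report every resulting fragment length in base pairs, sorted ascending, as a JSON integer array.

[2,3,5,7,8,9,9,9,12,12,14,17,17]

Per-enzyme occurrences:
  OquIV CTCTC/1: at [60, 79, 84] ⇒ [61, 80, 85]
  VbrX TCTCGCG/2: at [61, 99, 108] ⇒ [63, 101, 110]
  WciII AAAGA/1: at [7, 36, 91] ⇒ [8, 37, 92]
  JekIII CTCACC/3: at [17, 46, 55] ⇒ [20, 49, 58]

All cut coordinates (distinct, sorted): [8, 20, 37, 49, 58, 61, 63, 80, 85, 92, 101, 110]

Fragment lengths:
  [0,8): 8 bp
  [8,20): 12 bp
  [20,37): 17 bp
  [37,49): 12 bp
  [49,58): 9 bp
  [58,61): 3 bp
  [61,63): 2 bp
  [63,80): 17 bp
  [80,85): 5 bp
  [85,92): 7 bp
  [92,101): 9 bp
  [101,110): 9 bp
  [110,124): 14 bp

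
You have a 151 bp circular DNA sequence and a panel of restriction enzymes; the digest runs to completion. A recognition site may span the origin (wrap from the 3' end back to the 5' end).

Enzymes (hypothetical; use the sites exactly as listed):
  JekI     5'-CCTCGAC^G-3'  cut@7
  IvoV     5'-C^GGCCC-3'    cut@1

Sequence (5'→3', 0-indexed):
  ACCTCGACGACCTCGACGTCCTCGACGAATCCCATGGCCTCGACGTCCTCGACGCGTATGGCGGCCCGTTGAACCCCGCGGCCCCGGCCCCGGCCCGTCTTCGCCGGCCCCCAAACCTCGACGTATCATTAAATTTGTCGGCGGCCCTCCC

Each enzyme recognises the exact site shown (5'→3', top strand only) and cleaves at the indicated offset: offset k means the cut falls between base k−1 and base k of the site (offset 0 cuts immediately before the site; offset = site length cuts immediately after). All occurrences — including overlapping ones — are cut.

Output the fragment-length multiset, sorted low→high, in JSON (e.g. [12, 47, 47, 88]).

Per-enzyme occurrences:
  JekI (CCTCGACG, off=7): starts [1, 10, 19, 37, 46, 115] → cuts [8, 17, 26, 44, 53, 122]
  IvoV (CGGCCC, off=1): starts [61, 78, 84, 90, 104, 141] → cuts [62, 79, 85, 91, 105, 142]

All cut coordinates (distinct, sorted): [8, 17, 26, 44, 53, 62, 79, 85, 91, 105, 122, 142]

Fragments:
  8→17: 9 bp
  17→26: 9 bp
  26→44: 18 bp
  44→53: 9 bp
  53→62: 9 bp
  62→79: 17 bp
  79→85: 6 bp
  85→91: 6 bp
  91→105: 14 bp
  105→122: 17 bp
  122→142: 20 bp
  142→8 (wrap): 151-142+8 = 17 bp

[6,6,9,9,9,9,14,17,17,17,18,20]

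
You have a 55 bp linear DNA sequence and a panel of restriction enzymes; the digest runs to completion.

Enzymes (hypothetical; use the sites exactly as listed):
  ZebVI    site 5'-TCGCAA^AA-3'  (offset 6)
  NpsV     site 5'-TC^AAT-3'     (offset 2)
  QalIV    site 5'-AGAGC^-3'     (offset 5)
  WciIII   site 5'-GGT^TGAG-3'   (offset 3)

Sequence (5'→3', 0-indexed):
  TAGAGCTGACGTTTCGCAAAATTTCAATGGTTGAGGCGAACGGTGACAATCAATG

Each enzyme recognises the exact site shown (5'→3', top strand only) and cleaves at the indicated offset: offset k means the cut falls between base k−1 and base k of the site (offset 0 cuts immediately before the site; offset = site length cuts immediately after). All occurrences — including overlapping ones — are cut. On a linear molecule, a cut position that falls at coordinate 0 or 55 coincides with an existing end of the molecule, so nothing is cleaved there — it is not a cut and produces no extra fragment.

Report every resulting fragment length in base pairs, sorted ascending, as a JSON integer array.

[4,6,6,6,13,20]

Site scan:
  ZebVI (TCGCAAAA, off=6): starts [13] → cuts [19]
  NpsV (TCAAT, off=2): starts [23, 49] → cuts [25, 51]
  QalIV (AGAGC, off=5): starts [1] → cuts [6]
  WciIII (GGTTGAG, off=3): starts [28] → cuts [31]

Pooled cuts: [6, 19, 25, 31, 51]

Fragment lengths:
  [0,6): 6 bp
  [6,19): 13 bp
  [19,25): 6 bp
  [25,31): 6 bp
  [31,51): 20 bp
  [51,55): 4 bp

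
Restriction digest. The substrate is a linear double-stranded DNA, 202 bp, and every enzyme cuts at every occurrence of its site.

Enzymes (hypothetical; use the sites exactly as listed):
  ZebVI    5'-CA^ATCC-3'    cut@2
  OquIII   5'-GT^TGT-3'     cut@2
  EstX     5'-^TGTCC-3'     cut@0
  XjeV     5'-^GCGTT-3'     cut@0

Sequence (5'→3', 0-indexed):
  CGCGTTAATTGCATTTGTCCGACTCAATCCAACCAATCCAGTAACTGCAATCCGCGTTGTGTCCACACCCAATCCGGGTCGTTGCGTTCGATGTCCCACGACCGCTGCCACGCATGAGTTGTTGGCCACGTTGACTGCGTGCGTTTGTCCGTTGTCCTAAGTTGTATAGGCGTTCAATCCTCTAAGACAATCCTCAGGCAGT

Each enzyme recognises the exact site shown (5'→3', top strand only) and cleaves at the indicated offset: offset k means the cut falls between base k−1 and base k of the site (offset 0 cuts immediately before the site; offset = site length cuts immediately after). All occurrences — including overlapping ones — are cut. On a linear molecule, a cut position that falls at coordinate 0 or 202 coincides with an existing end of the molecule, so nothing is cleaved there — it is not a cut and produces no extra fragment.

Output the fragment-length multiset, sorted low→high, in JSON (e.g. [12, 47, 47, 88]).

[1,2,4,4,5,7,7,7,8,9,10,11,12,12,13,13,14,14,21,28]

Scan for sites:
  ZebVI (CAATCC, off=2): starts [24, 33, 47, 69, 174, 187] → cuts [26, 35, 49, 71, 176, 189]
  OquIII (GTTGT, off=2): starts [55, 117, 150, 160] → cuts [57, 119, 152, 162]
  EstX (TGTCC, off=0): starts [15, 59, 91, 145, 152] → cuts [15, 59, 91, 145, 152]
  XjeV (GCGTT, off=0): starts [1, 53, 83, 140, 169] → cuts [1, 53, 83, 140, 169]

Pooled cuts: [1, 15, 26, 35, 49, 53, 57, 59, 71, 83, 91, 119, 140, 145, 152, 162, 169, 176, 189]

Fragment lengths:
  [0,1): 1 bp
  [1,15): 14 bp
  [15,26): 11 bp
  [26,35): 9 bp
  [35,49): 14 bp
  [49,53): 4 bp
  [53,57): 4 bp
  [57,59): 2 bp
  [59,71): 12 bp
  [71,83): 12 bp
  [83,91): 8 bp
  [91,119): 28 bp
  [119,140): 21 bp
  [140,145): 5 bp
  [145,152): 7 bp
  [152,162): 10 bp
  [162,169): 7 bp
  [169,176): 7 bp
  [176,189): 13 bp
  [189,202): 13 bp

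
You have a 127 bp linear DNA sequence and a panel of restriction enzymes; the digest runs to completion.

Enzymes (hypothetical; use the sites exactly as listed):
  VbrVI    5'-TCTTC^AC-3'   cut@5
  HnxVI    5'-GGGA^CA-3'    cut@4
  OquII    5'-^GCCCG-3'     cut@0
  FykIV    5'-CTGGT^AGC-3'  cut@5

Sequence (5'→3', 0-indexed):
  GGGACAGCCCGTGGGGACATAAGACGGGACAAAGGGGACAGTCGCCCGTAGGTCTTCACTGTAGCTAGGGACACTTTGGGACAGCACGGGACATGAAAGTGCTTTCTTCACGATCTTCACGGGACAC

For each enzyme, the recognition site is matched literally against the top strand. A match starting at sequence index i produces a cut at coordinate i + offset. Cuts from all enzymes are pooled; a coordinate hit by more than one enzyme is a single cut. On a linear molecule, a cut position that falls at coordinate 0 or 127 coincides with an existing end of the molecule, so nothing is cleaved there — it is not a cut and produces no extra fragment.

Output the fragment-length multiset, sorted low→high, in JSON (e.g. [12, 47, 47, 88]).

Site scan:
  VbrVI (TCTTCAC, off=5): starts [52, 104, 113] → cuts [57, 109, 118]
  HnxVI (GGGACA, off=4): starts [0, 13, 25, 34, 67, 77, 87, 120] → cuts [4, 17, 29, 38, 71, 81, 91, 124]
  OquII (GCCCG, off=0): starts [6, 43] → cuts [6, 43]
  FykIV (CTGGTAGC, off=5): no sites

All cut coordinates (distinct, sorted): [4, 6, 17, 29, 38, 43, 57, 71, 81, 91, 109, 118, 124]

Fragments:
  [0,4): 4 bp
  [4,6): 2 bp
  [6,17): 11 bp
  [17,29): 12 bp
  [29,38): 9 bp
  [38,43): 5 bp
  [43,57): 14 bp
  [57,71): 14 bp
  [71,81): 10 bp
  [81,91): 10 bp
  [91,109): 18 bp
  [109,118): 9 bp
  [118,124): 6 bp
  [124,127): 3 bp

[2,3,4,5,6,9,9,10,10,11,12,14,14,18]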